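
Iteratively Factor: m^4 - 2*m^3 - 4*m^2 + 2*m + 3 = (m - 1)*(m^3 - m^2 - 5*m - 3) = (m - 1)*(m + 1)*(m^2 - 2*m - 3) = (m - 3)*(m - 1)*(m + 1)*(m + 1)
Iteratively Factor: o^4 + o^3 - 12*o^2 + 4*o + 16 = (o + 4)*(o^3 - 3*o^2 + 4) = (o + 1)*(o + 4)*(o^2 - 4*o + 4) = (o - 2)*(o + 1)*(o + 4)*(o - 2)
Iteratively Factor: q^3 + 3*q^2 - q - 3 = (q + 3)*(q^2 - 1) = (q + 1)*(q + 3)*(q - 1)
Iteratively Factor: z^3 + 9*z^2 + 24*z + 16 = (z + 1)*(z^2 + 8*z + 16) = (z + 1)*(z + 4)*(z + 4)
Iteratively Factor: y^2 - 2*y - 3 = (y - 3)*(y + 1)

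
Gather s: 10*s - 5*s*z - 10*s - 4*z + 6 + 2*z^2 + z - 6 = -5*s*z + 2*z^2 - 3*z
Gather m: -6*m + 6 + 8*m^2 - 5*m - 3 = 8*m^2 - 11*m + 3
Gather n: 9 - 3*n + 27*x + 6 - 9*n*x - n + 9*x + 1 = n*(-9*x - 4) + 36*x + 16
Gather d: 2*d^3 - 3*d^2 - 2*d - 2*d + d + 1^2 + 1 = 2*d^3 - 3*d^2 - 3*d + 2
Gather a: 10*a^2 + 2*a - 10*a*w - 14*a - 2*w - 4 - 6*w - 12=10*a^2 + a*(-10*w - 12) - 8*w - 16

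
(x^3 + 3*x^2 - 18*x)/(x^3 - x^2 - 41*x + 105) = x*(x + 6)/(x^2 + 2*x - 35)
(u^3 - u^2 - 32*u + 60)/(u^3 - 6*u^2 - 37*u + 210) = (u - 2)/(u - 7)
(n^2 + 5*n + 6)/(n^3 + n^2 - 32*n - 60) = (n + 3)/(n^2 - n - 30)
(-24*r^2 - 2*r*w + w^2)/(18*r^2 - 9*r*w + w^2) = (-4*r - w)/(3*r - w)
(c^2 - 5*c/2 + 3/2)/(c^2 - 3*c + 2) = (c - 3/2)/(c - 2)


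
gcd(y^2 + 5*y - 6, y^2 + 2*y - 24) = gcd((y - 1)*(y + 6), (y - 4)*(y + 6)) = y + 6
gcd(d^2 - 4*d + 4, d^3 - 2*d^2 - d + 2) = d - 2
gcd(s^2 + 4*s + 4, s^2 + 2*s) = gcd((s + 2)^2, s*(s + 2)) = s + 2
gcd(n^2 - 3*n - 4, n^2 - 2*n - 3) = n + 1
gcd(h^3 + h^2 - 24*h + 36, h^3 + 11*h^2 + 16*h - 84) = h^2 + 4*h - 12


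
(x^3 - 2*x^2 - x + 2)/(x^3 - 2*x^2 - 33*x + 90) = (x^3 - 2*x^2 - x + 2)/(x^3 - 2*x^2 - 33*x + 90)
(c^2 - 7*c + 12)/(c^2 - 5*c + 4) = (c - 3)/(c - 1)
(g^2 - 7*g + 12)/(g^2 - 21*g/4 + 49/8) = 8*(g^2 - 7*g + 12)/(8*g^2 - 42*g + 49)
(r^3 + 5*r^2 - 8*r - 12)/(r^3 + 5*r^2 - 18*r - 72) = (r^2 - r - 2)/(r^2 - r - 12)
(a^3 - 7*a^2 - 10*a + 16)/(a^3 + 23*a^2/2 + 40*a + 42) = 2*(a^2 - 9*a + 8)/(2*a^2 + 19*a + 42)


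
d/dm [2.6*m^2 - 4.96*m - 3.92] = 5.2*m - 4.96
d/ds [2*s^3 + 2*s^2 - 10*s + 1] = 6*s^2 + 4*s - 10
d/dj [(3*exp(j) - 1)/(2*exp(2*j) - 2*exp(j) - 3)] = (-6*exp(2*j) + 4*exp(j) - 11)*exp(j)/(4*exp(4*j) - 8*exp(3*j) - 8*exp(2*j) + 12*exp(j) + 9)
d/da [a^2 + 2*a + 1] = 2*a + 2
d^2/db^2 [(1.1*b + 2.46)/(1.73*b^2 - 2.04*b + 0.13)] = ((1.1*b + 2.46)*(3.46*b - 2.04)*(6.92*b - 4.08) - (11.418*b + 4.0236)*(1.73*b^2 - 2.04*b + 0.13))/(1.73*b^2 - 2.04*b + 0.13)^3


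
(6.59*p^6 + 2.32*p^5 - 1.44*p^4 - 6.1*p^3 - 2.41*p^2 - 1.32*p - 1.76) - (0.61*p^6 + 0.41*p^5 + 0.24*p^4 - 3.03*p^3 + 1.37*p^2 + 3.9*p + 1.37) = 5.98*p^6 + 1.91*p^5 - 1.68*p^4 - 3.07*p^3 - 3.78*p^2 - 5.22*p - 3.13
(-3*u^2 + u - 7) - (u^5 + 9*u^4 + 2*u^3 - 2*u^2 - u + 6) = -u^5 - 9*u^4 - 2*u^3 - u^2 + 2*u - 13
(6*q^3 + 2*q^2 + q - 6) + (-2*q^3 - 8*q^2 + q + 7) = 4*q^3 - 6*q^2 + 2*q + 1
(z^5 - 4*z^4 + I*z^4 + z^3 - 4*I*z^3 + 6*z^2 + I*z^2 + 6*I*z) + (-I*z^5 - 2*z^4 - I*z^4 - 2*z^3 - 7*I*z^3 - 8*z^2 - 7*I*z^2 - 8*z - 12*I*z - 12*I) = z^5 - I*z^5 - 6*z^4 - z^3 - 11*I*z^3 - 2*z^2 - 6*I*z^2 - 8*z - 6*I*z - 12*I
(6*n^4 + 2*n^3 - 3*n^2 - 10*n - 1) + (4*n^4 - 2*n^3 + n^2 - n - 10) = 10*n^4 - 2*n^2 - 11*n - 11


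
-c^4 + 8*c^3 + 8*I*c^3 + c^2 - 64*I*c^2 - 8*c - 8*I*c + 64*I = (c - 8)*(c - 8*I)*(I*c - I)*(I*c + I)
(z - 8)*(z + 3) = z^2 - 5*z - 24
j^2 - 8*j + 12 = (j - 6)*(j - 2)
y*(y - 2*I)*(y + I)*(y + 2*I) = y^4 + I*y^3 + 4*y^2 + 4*I*y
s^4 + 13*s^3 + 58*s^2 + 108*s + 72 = (s + 2)^2*(s + 3)*(s + 6)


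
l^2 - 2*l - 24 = (l - 6)*(l + 4)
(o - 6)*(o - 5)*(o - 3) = o^3 - 14*o^2 + 63*o - 90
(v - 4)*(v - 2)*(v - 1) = v^3 - 7*v^2 + 14*v - 8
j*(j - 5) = j^2 - 5*j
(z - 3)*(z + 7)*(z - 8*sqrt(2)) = z^3 - 8*sqrt(2)*z^2 + 4*z^2 - 32*sqrt(2)*z - 21*z + 168*sqrt(2)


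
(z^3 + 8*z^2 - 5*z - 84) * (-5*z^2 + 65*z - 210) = -5*z^5 + 25*z^4 + 335*z^3 - 1585*z^2 - 4410*z + 17640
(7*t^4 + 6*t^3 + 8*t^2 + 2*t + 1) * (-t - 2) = -7*t^5 - 20*t^4 - 20*t^3 - 18*t^2 - 5*t - 2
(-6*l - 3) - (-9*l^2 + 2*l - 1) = 9*l^2 - 8*l - 2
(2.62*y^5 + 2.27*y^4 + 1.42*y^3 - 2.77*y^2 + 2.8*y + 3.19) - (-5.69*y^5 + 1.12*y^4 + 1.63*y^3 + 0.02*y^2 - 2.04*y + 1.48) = 8.31*y^5 + 1.15*y^4 - 0.21*y^3 - 2.79*y^2 + 4.84*y + 1.71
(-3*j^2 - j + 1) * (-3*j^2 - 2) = 9*j^4 + 3*j^3 + 3*j^2 + 2*j - 2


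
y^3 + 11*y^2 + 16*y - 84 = (y - 2)*(y + 6)*(y + 7)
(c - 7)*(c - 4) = c^2 - 11*c + 28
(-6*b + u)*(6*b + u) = -36*b^2 + u^2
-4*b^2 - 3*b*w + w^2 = (-4*b + w)*(b + w)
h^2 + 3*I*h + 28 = (h - 4*I)*(h + 7*I)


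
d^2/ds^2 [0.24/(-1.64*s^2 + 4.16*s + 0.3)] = (-1.291008*s^2 + 3.274752*s + 0.24*(3.28*s - 4.16)*(6.56*s - 8.32) + 0.23616)/(-1.64*s^2 + 4.16*s + 0.3)^3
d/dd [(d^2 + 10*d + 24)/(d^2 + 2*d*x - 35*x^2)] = 2*((d + 5)*(d^2 + 2*d*x - 35*x^2) - (d + x)*(d^2 + 10*d + 24))/(d^2 + 2*d*x - 35*x^2)^2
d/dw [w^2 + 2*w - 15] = 2*w + 2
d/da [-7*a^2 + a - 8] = 1 - 14*a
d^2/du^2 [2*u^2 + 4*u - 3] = 4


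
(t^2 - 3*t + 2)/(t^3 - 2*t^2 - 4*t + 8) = (t - 1)/(t^2 - 4)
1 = 1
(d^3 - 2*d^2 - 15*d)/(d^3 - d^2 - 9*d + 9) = d*(d - 5)/(d^2 - 4*d + 3)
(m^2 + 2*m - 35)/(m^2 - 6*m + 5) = (m + 7)/(m - 1)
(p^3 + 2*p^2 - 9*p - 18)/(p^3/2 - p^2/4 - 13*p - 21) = 4*(p^2 - 9)/(2*p^2 - 5*p - 42)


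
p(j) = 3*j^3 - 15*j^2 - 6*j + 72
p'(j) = 9*j^2 - 30*j - 6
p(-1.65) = 27.59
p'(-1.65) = 68.00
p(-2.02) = -1.81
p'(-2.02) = 91.32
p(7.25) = 383.30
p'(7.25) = 249.56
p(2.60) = 7.73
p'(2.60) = -23.16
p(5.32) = 67.25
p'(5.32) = 89.12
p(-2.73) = -84.45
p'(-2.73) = 142.98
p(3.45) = -4.05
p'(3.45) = -2.38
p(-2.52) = -56.15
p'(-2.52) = 126.75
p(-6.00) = -1080.00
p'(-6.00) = 498.00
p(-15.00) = -13338.00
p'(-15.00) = 2469.00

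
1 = 1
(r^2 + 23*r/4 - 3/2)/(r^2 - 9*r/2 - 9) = (-4*r^2 - 23*r + 6)/(2*(-2*r^2 + 9*r + 18))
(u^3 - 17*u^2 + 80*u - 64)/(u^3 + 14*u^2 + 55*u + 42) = (u^3 - 17*u^2 + 80*u - 64)/(u^3 + 14*u^2 + 55*u + 42)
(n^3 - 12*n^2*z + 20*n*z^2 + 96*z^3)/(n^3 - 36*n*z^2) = (n^2 - 6*n*z - 16*z^2)/(n*(n + 6*z))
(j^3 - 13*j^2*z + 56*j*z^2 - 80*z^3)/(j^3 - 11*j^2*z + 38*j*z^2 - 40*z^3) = (-j + 4*z)/(-j + 2*z)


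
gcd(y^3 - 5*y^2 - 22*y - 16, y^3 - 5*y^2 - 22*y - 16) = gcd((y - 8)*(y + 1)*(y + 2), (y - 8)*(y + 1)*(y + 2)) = y^3 - 5*y^2 - 22*y - 16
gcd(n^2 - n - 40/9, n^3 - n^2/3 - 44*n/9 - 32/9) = n - 8/3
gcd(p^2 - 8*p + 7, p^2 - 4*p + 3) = p - 1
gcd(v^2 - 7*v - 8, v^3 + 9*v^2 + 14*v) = 1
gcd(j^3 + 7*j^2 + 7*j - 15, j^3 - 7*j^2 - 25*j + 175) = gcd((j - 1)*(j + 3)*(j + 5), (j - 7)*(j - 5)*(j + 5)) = j + 5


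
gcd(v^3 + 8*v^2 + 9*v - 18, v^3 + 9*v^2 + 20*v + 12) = v + 6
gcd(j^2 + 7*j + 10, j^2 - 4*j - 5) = 1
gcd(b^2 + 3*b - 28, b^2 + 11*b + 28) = b + 7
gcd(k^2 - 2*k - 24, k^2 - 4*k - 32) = k + 4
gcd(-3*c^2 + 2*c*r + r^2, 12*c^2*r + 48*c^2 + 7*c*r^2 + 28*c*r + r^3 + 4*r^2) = 3*c + r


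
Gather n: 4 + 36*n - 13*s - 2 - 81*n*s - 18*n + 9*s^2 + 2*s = n*(18 - 81*s) + 9*s^2 - 11*s + 2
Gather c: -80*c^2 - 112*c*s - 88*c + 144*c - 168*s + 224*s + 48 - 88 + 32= -80*c^2 + c*(56 - 112*s) + 56*s - 8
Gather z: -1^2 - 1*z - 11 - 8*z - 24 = -9*z - 36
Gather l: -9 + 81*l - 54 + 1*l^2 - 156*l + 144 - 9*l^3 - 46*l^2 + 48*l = -9*l^3 - 45*l^2 - 27*l + 81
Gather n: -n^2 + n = -n^2 + n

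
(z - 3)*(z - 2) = z^2 - 5*z + 6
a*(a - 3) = a^2 - 3*a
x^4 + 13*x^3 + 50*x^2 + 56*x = x*(x + 2)*(x + 4)*(x + 7)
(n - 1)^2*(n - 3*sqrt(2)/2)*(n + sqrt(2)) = n^4 - 2*n^3 - sqrt(2)*n^3/2 - 2*n^2 + sqrt(2)*n^2 - sqrt(2)*n/2 + 6*n - 3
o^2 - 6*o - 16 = (o - 8)*(o + 2)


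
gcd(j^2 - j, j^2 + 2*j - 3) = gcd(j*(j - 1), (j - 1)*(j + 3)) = j - 1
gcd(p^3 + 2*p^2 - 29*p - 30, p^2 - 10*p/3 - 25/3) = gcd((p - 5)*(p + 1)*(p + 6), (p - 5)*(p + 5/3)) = p - 5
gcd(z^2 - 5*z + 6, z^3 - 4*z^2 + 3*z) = z - 3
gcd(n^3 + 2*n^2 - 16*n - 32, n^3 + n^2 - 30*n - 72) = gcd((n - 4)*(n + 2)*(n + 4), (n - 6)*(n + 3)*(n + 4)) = n + 4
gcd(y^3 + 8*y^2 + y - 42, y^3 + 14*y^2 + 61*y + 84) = y^2 + 10*y + 21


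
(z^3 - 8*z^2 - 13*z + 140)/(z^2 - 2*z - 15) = (z^2 - 3*z - 28)/(z + 3)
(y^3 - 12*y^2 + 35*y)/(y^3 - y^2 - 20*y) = (y - 7)/(y + 4)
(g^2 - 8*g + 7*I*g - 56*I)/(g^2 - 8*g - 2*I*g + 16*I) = (g + 7*I)/(g - 2*I)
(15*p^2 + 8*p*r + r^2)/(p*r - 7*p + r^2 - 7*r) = (15*p^2 + 8*p*r + r^2)/(p*r - 7*p + r^2 - 7*r)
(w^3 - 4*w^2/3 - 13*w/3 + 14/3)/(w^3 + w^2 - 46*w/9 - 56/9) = 3*(w - 1)/(3*w + 4)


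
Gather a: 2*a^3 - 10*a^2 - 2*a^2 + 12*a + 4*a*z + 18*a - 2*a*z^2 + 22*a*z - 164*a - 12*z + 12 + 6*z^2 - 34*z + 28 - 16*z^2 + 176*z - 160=2*a^3 - 12*a^2 + a*(-2*z^2 + 26*z - 134) - 10*z^2 + 130*z - 120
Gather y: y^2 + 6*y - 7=y^2 + 6*y - 7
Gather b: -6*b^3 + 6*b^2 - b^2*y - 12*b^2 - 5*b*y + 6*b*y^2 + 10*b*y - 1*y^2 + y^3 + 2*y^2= -6*b^3 + b^2*(-y - 6) + b*(6*y^2 + 5*y) + y^3 + y^2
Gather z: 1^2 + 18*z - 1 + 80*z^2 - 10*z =80*z^2 + 8*z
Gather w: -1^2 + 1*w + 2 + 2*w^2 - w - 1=2*w^2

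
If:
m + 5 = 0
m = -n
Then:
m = -5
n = 5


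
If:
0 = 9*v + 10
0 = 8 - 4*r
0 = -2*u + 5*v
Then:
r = 2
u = -25/9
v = -10/9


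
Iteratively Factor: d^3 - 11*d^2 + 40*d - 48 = (d - 3)*(d^2 - 8*d + 16) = (d - 4)*(d - 3)*(d - 4)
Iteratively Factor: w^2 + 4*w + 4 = (w + 2)*(w + 2)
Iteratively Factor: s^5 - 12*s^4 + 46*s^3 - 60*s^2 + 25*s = (s - 5)*(s^4 - 7*s^3 + 11*s^2 - 5*s) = (s - 5)^2*(s^3 - 2*s^2 + s) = (s - 5)^2*(s - 1)*(s^2 - s) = (s - 5)^2*(s - 1)^2*(s)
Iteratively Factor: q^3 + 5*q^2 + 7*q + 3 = (q + 3)*(q^2 + 2*q + 1) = (q + 1)*(q + 3)*(q + 1)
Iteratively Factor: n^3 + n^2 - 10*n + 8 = (n + 4)*(n^2 - 3*n + 2) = (n - 1)*(n + 4)*(n - 2)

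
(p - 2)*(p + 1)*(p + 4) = p^3 + 3*p^2 - 6*p - 8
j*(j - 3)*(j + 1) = j^3 - 2*j^2 - 3*j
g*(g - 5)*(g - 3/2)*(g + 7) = g^4 + g^3/2 - 38*g^2 + 105*g/2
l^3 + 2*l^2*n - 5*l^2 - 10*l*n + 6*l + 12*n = (l - 3)*(l - 2)*(l + 2*n)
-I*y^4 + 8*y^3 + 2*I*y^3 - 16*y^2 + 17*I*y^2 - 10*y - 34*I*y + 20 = (y - 2)*(y + 2*I)*(y + 5*I)*(-I*y + 1)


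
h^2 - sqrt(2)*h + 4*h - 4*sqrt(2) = (h + 4)*(h - sqrt(2))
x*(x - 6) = x^2 - 6*x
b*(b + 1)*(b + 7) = b^3 + 8*b^2 + 7*b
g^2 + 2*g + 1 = (g + 1)^2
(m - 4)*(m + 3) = m^2 - m - 12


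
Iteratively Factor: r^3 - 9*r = (r)*(r^2 - 9) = r*(r - 3)*(r + 3)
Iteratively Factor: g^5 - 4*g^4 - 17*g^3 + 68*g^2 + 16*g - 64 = (g - 4)*(g^4 - 17*g^2 + 16) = (g - 4)*(g + 1)*(g^3 - g^2 - 16*g + 16) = (g - 4)*(g + 1)*(g + 4)*(g^2 - 5*g + 4) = (g - 4)*(g - 1)*(g + 1)*(g + 4)*(g - 4)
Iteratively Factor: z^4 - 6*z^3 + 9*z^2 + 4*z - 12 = (z - 2)*(z^3 - 4*z^2 + z + 6) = (z - 2)*(z + 1)*(z^2 - 5*z + 6) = (z - 2)^2*(z + 1)*(z - 3)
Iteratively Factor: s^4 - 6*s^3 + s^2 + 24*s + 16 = (s + 1)*(s^3 - 7*s^2 + 8*s + 16) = (s - 4)*(s + 1)*(s^2 - 3*s - 4) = (s - 4)^2*(s + 1)*(s + 1)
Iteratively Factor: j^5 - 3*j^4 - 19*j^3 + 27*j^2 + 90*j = (j + 3)*(j^4 - 6*j^3 - j^2 + 30*j) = (j + 2)*(j + 3)*(j^3 - 8*j^2 + 15*j) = j*(j + 2)*(j + 3)*(j^2 - 8*j + 15) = j*(j - 5)*(j + 2)*(j + 3)*(j - 3)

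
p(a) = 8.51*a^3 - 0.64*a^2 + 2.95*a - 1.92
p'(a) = 25.53*a^2 - 1.28*a + 2.95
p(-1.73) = -53.00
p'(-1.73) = 81.57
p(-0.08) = -2.16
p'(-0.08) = 3.22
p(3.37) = 326.45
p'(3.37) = 288.58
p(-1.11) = -17.62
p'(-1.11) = 35.83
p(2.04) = 73.68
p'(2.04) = 106.58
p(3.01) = 233.24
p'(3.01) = 230.40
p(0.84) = 5.15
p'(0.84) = 19.89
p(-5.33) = -1324.40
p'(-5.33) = 735.05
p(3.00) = 230.94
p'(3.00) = 228.88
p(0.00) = -1.92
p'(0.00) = 2.95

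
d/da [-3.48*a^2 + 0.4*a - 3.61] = 0.4 - 6.96*a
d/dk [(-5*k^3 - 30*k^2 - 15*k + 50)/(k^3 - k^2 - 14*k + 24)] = 5*(7*k^4 + 34*k^3 - 21*k^2 - 268*k + 68)/(k^6 - 2*k^5 - 27*k^4 + 76*k^3 + 148*k^2 - 672*k + 576)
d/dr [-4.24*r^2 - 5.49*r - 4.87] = -8.48*r - 5.49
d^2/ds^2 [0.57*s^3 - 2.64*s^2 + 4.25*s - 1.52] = 3.42*s - 5.28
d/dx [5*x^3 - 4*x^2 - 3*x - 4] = 15*x^2 - 8*x - 3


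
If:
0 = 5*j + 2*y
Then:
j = -2*y/5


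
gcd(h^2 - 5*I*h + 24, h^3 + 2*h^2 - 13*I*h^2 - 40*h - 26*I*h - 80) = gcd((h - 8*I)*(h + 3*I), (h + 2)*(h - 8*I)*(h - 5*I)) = h - 8*I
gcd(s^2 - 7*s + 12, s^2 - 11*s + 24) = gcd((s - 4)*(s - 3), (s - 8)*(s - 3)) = s - 3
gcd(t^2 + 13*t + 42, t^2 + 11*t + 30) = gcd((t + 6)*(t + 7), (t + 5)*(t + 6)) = t + 6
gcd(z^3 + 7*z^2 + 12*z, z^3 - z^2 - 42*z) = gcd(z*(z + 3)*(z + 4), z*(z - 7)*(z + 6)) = z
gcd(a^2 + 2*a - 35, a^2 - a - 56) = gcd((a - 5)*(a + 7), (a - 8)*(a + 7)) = a + 7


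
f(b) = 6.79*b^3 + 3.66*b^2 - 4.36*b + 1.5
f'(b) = 20.37*b^2 + 7.32*b - 4.36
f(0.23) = 0.77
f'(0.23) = -1.60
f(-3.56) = -242.94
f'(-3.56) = 227.74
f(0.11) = 1.07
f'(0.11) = -3.31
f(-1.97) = -27.62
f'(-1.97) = 60.27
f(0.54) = 1.28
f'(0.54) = 5.53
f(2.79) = 165.29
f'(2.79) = 174.62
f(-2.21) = -44.28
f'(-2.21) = 78.95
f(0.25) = 0.74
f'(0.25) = -1.26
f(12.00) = 12209.34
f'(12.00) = 3016.76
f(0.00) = 1.50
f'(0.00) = -4.36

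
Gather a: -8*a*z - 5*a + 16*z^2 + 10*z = a*(-8*z - 5) + 16*z^2 + 10*z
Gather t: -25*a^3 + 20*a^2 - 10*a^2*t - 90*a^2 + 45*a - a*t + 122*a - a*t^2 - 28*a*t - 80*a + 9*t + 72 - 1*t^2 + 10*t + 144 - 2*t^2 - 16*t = -25*a^3 - 70*a^2 + 87*a + t^2*(-a - 3) + t*(-10*a^2 - 29*a + 3) + 216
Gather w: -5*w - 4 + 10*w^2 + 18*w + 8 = 10*w^2 + 13*w + 4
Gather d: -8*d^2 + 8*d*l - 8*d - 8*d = -8*d^2 + d*(8*l - 16)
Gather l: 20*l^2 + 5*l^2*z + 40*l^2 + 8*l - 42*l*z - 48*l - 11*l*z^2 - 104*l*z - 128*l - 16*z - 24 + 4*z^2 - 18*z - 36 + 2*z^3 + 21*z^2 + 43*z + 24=l^2*(5*z + 60) + l*(-11*z^2 - 146*z - 168) + 2*z^3 + 25*z^2 + 9*z - 36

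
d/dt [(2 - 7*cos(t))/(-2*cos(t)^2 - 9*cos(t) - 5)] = (14*cos(t)^2 - 8*cos(t) - 53)*sin(t)/(9*cos(t) + cos(2*t) + 6)^2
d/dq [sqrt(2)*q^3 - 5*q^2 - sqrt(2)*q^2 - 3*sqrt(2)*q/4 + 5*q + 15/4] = 3*sqrt(2)*q^2 - 10*q - 2*sqrt(2)*q - 3*sqrt(2)/4 + 5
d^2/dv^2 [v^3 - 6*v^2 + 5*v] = 6*v - 12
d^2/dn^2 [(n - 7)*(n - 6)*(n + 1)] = 6*n - 24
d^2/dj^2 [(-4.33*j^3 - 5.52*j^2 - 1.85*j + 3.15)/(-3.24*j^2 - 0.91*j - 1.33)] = (-23.855542*j^3 - 309.68175*j^2 - 57.600858*j + 36.981476)/(34.012224*j^6 + 28.658448*j^5 + 49.934556*j^4 + 24.281803*j^3 + 20.497827*j^2 + 4.829097*j + 2.352637)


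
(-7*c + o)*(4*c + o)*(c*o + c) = -28*c^3*o - 28*c^3 - 3*c^2*o^2 - 3*c^2*o + c*o^3 + c*o^2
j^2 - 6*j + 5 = (j - 5)*(j - 1)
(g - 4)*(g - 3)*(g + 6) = g^3 - g^2 - 30*g + 72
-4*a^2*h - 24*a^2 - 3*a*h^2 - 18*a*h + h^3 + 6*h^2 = (-4*a + h)*(a + h)*(h + 6)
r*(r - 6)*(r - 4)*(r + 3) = r^4 - 7*r^3 - 6*r^2 + 72*r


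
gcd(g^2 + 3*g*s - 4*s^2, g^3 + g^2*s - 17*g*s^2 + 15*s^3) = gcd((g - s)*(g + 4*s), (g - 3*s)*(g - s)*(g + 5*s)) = -g + s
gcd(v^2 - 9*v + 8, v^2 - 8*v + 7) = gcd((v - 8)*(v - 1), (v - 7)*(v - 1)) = v - 1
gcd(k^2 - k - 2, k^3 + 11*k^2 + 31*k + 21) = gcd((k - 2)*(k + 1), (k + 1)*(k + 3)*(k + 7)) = k + 1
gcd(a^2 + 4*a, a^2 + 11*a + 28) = a + 4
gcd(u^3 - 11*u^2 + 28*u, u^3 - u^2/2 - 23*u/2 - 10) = u - 4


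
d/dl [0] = 0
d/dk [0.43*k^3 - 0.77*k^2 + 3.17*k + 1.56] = 1.29*k^2 - 1.54*k + 3.17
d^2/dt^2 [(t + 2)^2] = 2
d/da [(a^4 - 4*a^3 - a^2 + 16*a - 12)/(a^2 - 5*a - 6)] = (2*a^5 - 19*a^4 + 16*a^3 + 61*a^2 + 36*a - 156)/(a^4 - 10*a^3 + 13*a^2 + 60*a + 36)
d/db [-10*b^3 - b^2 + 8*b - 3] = -30*b^2 - 2*b + 8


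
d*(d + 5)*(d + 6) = d^3 + 11*d^2 + 30*d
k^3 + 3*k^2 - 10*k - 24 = (k - 3)*(k + 2)*(k + 4)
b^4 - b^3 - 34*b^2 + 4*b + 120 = (b - 6)*(b - 2)*(b + 2)*(b + 5)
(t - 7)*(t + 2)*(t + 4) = t^3 - t^2 - 34*t - 56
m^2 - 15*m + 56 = (m - 8)*(m - 7)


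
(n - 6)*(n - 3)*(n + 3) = n^3 - 6*n^2 - 9*n + 54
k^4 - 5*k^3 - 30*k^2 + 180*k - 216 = (k - 6)*(k - 3)*(k - 2)*(k + 6)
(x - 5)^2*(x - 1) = x^3 - 11*x^2 + 35*x - 25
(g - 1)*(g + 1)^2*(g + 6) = g^4 + 7*g^3 + 5*g^2 - 7*g - 6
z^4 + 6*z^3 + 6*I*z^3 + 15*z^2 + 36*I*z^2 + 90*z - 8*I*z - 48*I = (z + 6)*(z - I)^2*(z + 8*I)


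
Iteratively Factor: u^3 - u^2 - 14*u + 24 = (u + 4)*(u^2 - 5*u + 6) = (u - 3)*(u + 4)*(u - 2)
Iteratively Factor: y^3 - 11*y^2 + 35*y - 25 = (y - 5)*(y^2 - 6*y + 5) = (y - 5)*(y - 1)*(y - 5)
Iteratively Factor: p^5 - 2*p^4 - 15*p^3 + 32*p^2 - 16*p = (p - 1)*(p^4 - p^3 - 16*p^2 + 16*p) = p*(p - 1)*(p^3 - p^2 - 16*p + 16) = p*(p - 1)^2*(p^2 - 16) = p*(p - 4)*(p - 1)^2*(p + 4)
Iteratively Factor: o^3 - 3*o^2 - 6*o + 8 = (o - 1)*(o^2 - 2*o - 8) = (o - 1)*(o + 2)*(o - 4)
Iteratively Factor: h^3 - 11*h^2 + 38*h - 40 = (h - 2)*(h^2 - 9*h + 20) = (h - 5)*(h - 2)*(h - 4)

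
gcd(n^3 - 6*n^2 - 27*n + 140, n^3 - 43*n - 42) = n - 7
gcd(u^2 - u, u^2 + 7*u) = u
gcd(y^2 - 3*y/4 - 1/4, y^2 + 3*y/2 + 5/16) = y + 1/4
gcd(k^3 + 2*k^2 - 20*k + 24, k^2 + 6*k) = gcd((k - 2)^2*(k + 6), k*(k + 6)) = k + 6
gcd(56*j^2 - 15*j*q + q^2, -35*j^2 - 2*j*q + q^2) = -7*j + q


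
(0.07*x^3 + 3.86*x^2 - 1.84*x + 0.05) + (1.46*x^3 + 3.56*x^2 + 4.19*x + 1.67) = 1.53*x^3 + 7.42*x^2 + 2.35*x + 1.72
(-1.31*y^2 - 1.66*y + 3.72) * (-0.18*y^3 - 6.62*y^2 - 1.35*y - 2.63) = 0.2358*y^5 + 8.971*y^4 + 12.0881*y^3 - 18.9401*y^2 - 0.656200000000001*y - 9.7836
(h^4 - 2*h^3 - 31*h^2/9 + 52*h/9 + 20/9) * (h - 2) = h^5 - 4*h^4 + 5*h^3/9 + 38*h^2/3 - 28*h/3 - 40/9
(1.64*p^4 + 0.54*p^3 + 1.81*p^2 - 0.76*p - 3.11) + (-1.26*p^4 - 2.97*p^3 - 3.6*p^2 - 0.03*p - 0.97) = 0.38*p^4 - 2.43*p^3 - 1.79*p^2 - 0.79*p - 4.08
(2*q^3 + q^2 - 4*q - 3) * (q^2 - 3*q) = 2*q^5 - 5*q^4 - 7*q^3 + 9*q^2 + 9*q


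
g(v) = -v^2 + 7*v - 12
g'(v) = 7 - 2*v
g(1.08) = -5.61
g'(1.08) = 4.84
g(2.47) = -0.81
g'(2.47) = 2.06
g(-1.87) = -28.59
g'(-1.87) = 10.74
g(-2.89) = -40.58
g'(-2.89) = 12.78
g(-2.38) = -34.32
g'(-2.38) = 11.76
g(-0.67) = -17.14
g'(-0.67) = 8.34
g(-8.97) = -155.25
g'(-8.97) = 24.94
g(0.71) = -7.53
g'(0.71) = 5.58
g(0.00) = -12.00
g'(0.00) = 7.00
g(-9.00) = -156.00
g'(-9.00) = 25.00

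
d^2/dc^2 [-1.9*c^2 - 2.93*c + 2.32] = -3.80000000000000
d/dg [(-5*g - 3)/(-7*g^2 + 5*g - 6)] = (-35*g^2 - 42*g + 45)/(49*g^4 - 70*g^3 + 109*g^2 - 60*g + 36)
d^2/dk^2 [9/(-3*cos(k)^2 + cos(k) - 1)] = 9*(-36*sin(k)^4 + 7*sin(k)^2 - 49*cos(k)/4 + 9*cos(3*k)/4 + 25)/(3*sin(k)^2 + cos(k) - 4)^3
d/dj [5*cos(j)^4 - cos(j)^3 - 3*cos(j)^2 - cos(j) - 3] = (-20*cos(j)^3 + 3*cos(j)^2 + 6*cos(j) + 1)*sin(j)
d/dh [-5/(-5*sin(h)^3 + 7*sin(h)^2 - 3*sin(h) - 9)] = 5*(-15*sin(h)^2 + 14*sin(h) - 3)*cos(h)/(5*sin(h)^3 - 7*sin(h)^2 + 3*sin(h) + 9)^2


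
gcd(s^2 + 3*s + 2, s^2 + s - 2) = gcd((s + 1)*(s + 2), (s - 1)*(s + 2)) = s + 2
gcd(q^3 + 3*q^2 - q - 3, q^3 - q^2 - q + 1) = q^2 - 1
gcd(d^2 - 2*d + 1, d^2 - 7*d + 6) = d - 1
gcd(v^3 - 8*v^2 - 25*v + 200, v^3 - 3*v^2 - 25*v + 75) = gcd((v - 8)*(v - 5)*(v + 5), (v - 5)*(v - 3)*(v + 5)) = v^2 - 25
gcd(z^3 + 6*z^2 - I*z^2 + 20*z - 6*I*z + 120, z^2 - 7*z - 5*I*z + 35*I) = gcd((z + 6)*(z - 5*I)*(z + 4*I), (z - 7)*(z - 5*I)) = z - 5*I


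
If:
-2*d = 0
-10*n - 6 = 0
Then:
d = 0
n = -3/5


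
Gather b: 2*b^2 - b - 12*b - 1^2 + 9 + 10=2*b^2 - 13*b + 18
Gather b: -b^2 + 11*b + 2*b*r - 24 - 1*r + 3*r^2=-b^2 + b*(2*r + 11) + 3*r^2 - r - 24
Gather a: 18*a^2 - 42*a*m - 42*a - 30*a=18*a^2 + a*(-42*m - 72)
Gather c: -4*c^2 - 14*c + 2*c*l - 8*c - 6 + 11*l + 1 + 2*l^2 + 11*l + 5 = -4*c^2 + c*(2*l - 22) + 2*l^2 + 22*l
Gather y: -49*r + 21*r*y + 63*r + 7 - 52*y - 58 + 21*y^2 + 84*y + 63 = 14*r + 21*y^2 + y*(21*r + 32) + 12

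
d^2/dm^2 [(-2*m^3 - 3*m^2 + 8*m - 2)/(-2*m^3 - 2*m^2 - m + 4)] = 4*(2*m^6 - 54*m^5 + 15*m^4 + 114*m^3 - 150*m^2 - 18*m + 17)/(8*m^9 + 24*m^8 + 36*m^7 - 16*m^6 - 78*m^5 - 90*m^4 + 49*m^3 + 84*m^2 + 48*m - 64)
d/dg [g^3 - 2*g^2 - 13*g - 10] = 3*g^2 - 4*g - 13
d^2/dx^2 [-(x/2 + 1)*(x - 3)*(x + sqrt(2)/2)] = -3*x - sqrt(2)/2 + 1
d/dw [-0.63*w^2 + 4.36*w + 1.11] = 4.36 - 1.26*w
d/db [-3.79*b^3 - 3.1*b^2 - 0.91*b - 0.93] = -11.37*b^2 - 6.2*b - 0.91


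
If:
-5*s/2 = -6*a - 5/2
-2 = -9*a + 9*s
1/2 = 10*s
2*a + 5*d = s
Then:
No Solution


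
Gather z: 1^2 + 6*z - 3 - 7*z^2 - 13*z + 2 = -7*z^2 - 7*z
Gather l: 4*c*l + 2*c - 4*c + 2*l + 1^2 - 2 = -2*c + l*(4*c + 2) - 1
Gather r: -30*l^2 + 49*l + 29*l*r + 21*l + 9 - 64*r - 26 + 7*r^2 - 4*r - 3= -30*l^2 + 70*l + 7*r^2 + r*(29*l - 68) - 20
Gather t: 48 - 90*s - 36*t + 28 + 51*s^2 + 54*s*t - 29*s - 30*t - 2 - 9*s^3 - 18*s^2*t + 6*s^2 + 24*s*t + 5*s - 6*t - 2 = -9*s^3 + 57*s^2 - 114*s + t*(-18*s^2 + 78*s - 72) + 72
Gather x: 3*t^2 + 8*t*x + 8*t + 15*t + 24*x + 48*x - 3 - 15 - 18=3*t^2 + 23*t + x*(8*t + 72) - 36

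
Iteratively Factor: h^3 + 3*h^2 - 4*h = (h + 4)*(h^2 - h) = (h - 1)*(h + 4)*(h)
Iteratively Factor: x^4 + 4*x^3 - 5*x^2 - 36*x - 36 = (x - 3)*(x^3 + 7*x^2 + 16*x + 12) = (x - 3)*(x + 2)*(x^2 + 5*x + 6) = (x - 3)*(x + 2)*(x + 3)*(x + 2)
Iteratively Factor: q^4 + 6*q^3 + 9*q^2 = (q)*(q^3 + 6*q^2 + 9*q) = q*(q + 3)*(q^2 + 3*q) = q*(q + 3)^2*(q)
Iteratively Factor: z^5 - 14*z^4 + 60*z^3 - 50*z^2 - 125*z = (z - 5)*(z^4 - 9*z^3 + 15*z^2 + 25*z) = (z - 5)^2*(z^3 - 4*z^2 - 5*z) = (z - 5)^2*(z + 1)*(z^2 - 5*z) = (z - 5)^3*(z + 1)*(z)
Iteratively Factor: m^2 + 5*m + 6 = (m + 3)*(m + 2)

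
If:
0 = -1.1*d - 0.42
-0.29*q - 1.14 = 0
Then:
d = -0.38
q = -3.93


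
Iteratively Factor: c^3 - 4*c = (c + 2)*(c^2 - 2*c) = c*(c + 2)*(c - 2)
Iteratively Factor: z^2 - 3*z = (z)*(z - 3)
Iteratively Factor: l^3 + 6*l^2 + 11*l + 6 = (l + 1)*(l^2 + 5*l + 6) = (l + 1)*(l + 2)*(l + 3)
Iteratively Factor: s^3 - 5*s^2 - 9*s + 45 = (s - 3)*(s^2 - 2*s - 15) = (s - 5)*(s - 3)*(s + 3)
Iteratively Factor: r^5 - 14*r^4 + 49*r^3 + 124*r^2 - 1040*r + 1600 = (r - 4)*(r^4 - 10*r^3 + 9*r^2 + 160*r - 400) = (r - 5)*(r - 4)*(r^3 - 5*r^2 - 16*r + 80) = (r - 5)*(r - 4)^2*(r^2 - r - 20) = (r - 5)^2*(r - 4)^2*(r + 4)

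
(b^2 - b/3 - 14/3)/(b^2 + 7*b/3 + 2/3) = (3*b - 7)/(3*b + 1)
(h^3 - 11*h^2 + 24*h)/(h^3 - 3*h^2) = (h - 8)/h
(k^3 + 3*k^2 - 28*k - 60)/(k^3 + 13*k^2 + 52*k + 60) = (k - 5)/(k + 5)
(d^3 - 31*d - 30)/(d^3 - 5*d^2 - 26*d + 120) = (d + 1)/(d - 4)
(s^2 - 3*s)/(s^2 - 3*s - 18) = s*(3 - s)/(-s^2 + 3*s + 18)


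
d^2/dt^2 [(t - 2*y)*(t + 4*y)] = 2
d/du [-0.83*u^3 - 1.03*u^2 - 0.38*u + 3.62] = -2.49*u^2 - 2.06*u - 0.38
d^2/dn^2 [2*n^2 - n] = 4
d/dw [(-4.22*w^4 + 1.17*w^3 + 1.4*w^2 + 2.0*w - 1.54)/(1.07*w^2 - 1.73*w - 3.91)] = (-9.0308*w^5 + 23.1537*w^4 + 61.9526*w^3 - 18.2861*w^2 - 7.6524*w - 10.4842)/(1.1449*w^4 - 3.7022*w^3 - 5.3745*w^2 + 13.5286*w + 15.2881)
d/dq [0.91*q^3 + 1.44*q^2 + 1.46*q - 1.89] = 2.73*q^2 + 2.88*q + 1.46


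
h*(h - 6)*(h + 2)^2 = h^4 - 2*h^3 - 20*h^2 - 24*h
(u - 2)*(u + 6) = u^2 + 4*u - 12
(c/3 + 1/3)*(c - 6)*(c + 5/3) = c^3/3 - 10*c^2/9 - 43*c/9 - 10/3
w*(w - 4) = w^2 - 4*w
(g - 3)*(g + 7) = g^2 + 4*g - 21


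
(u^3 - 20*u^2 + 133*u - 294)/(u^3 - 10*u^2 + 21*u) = (u^2 - 13*u + 42)/(u*(u - 3))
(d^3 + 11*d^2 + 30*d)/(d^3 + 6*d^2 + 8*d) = (d^2 + 11*d + 30)/(d^2 + 6*d + 8)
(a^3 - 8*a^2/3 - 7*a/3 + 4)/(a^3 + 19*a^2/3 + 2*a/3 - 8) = (a - 3)/(a + 6)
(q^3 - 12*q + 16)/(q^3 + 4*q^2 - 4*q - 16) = (q - 2)/(q + 2)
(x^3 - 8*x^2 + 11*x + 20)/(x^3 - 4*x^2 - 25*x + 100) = (x + 1)/(x + 5)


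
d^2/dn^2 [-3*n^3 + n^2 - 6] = 2 - 18*n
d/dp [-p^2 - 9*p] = -2*p - 9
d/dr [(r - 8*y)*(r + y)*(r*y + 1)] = 3*r^2*y - 14*r*y^2 + 2*r - 8*y^3 - 7*y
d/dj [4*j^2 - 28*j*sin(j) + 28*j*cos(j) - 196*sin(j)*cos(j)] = -28*sqrt(2)*j*sin(j + pi/4) + 8*j - 196*cos(2*j) + 28*sqrt(2)*cos(j + pi/4)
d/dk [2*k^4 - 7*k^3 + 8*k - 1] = 8*k^3 - 21*k^2 + 8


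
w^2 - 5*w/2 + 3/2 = (w - 3/2)*(w - 1)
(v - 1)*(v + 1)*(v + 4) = v^3 + 4*v^2 - v - 4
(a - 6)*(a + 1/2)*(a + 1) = a^3 - 9*a^2/2 - 17*a/2 - 3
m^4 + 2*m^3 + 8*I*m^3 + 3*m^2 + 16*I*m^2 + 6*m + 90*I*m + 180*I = (m + 2)*(m - 3*I)*(m + 5*I)*(m + 6*I)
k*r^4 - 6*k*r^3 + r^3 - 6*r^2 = r^2*(r - 6)*(k*r + 1)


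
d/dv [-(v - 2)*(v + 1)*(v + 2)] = -3*v^2 - 2*v + 4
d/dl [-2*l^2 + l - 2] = 1 - 4*l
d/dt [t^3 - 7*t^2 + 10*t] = 3*t^2 - 14*t + 10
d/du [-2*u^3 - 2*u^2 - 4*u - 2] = -6*u^2 - 4*u - 4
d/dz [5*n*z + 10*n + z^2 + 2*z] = 5*n + 2*z + 2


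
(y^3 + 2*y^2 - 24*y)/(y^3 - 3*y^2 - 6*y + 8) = y*(y + 6)/(y^2 + y - 2)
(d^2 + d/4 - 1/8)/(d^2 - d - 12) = (-d^2 - d/4 + 1/8)/(-d^2 + d + 12)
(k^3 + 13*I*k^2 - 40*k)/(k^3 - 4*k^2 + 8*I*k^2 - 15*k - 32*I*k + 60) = k*(k + 8*I)/(k^2 + k*(-4 + 3*I) - 12*I)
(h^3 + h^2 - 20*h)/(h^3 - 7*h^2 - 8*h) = (-h^2 - h + 20)/(-h^2 + 7*h + 8)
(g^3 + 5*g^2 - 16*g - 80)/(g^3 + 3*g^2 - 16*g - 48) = (g + 5)/(g + 3)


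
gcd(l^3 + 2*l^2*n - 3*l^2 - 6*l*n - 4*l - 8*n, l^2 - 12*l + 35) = 1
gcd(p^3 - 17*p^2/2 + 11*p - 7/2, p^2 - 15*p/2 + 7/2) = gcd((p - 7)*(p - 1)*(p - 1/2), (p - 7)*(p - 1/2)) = p^2 - 15*p/2 + 7/2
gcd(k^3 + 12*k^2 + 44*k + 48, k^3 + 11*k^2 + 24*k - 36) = k + 6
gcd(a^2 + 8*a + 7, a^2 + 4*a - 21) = a + 7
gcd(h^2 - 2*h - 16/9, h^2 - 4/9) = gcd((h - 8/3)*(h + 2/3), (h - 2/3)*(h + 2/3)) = h + 2/3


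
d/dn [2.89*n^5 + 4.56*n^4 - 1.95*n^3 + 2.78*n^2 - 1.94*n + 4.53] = 14.45*n^4 + 18.24*n^3 - 5.85*n^2 + 5.56*n - 1.94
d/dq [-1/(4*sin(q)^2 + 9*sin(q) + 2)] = (8*sin(q) + 9)*cos(q)/(4*sin(q)^2 + 9*sin(q) + 2)^2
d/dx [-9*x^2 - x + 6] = -18*x - 1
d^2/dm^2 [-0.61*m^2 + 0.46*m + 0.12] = -1.22000000000000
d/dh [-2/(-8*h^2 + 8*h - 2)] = 4*(1 - 2*h)/(4*h^2 - 4*h + 1)^2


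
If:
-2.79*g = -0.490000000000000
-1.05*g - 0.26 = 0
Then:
No Solution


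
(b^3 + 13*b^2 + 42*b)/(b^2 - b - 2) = b*(b^2 + 13*b + 42)/(b^2 - b - 2)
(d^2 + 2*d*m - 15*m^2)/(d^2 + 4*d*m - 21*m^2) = (d + 5*m)/(d + 7*m)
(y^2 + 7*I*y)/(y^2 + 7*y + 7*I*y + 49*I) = y/(y + 7)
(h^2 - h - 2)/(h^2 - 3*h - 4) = (h - 2)/(h - 4)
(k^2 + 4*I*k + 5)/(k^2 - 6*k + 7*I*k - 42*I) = (k^2 + 4*I*k + 5)/(k^2 + k*(-6 + 7*I) - 42*I)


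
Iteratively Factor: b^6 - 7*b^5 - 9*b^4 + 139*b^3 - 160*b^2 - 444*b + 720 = (b - 3)*(b^5 - 4*b^4 - 21*b^3 + 76*b^2 + 68*b - 240) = (b - 3)^2*(b^4 - b^3 - 24*b^2 + 4*b + 80) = (b - 3)^2*(b + 2)*(b^3 - 3*b^2 - 18*b + 40) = (b - 5)*(b - 3)^2*(b + 2)*(b^2 + 2*b - 8) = (b - 5)*(b - 3)^2*(b - 2)*(b + 2)*(b + 4)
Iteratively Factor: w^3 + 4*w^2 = (w)*(w^2 + 4*w) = w^2*(w + 4)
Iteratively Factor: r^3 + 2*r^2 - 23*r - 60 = (r + 4)*(r^2 - 2*r - 15) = (r + 3)*(r + 4)*(r - 5)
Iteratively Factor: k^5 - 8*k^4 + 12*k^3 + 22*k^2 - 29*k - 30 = (k - 5)*(k^4 - 3*k^3 - 3*k^2 + 7*k + 6) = (k - 5)*(k - 2)*(k^3 - k^2 - 5*k - 3) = (k - 5)*(k - 2)*(k + 1)*(k^2 - 2*k - 3) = (k - 5)*(k - 2)*(k + 1)^2*(k - 3)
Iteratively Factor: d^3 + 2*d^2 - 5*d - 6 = (d + 3)*(d^2 - d - 2) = (d + 1)*(d + 3)*(d - 2)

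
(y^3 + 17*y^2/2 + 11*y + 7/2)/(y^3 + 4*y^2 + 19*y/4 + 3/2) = 2*(y^2 + 8*y + 7)/(2*y^2 + 7*y + 6)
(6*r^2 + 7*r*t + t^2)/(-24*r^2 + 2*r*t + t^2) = (-r - t)/(4*r - t)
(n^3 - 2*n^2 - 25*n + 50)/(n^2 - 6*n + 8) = (n^2 - 25)/(n - 4)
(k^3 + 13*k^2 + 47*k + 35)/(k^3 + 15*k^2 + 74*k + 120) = (k^2 + 8*k + 7)/(k^2 + 10*k + 24)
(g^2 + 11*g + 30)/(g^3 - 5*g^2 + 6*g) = (g^2 + 11*g + 30)/(g*(g^2 - 5*g + 6))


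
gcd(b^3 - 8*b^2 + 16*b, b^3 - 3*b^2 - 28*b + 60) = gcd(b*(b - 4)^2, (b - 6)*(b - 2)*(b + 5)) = 1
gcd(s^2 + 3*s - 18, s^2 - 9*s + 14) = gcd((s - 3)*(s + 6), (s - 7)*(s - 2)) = 1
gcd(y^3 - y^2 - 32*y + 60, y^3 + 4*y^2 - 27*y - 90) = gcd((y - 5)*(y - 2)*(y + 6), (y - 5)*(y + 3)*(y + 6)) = y^2 + y - 30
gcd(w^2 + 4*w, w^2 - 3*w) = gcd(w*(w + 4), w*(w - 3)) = w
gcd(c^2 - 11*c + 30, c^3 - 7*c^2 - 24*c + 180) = c - 6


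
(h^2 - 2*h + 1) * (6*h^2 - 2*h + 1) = 6*h^4 - 14*h^3 + 11*h^2 - 4*h + 1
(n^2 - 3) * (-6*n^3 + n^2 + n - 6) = -6*n^5 + n^4 + 19*n^3 - 9*n^2 - 3*n + 18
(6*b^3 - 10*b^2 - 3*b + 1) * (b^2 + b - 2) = 6*b^5 - 4*b^4 - 25*b^3 + 18*b^2 + 7*b - 2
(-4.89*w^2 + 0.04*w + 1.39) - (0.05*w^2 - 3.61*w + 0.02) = -4.94*w^2 + 3.65*w + 1.37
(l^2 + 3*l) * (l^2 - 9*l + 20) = l^4 - 6*l^3 - 7*l^2 + 60*l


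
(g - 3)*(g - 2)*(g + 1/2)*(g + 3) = g^4 - 3*g^3/2 - 10*g^2 + 27*g/2 + 9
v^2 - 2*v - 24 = (v - 6)*(v + 4)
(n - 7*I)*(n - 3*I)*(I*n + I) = I*n^3 + 10*n^2 + I*n^2 + 10*n - 21*I*n - 21*I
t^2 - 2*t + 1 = (t - 1)^2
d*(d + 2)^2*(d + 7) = d^4 + 11*d^3 + 32*d^2 + 28*d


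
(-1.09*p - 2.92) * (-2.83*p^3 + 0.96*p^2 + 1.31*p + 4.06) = 3.0847*p^4 + 7.2172*p^3 - 4.2311*p^2 - 8.2506*p - 11.8552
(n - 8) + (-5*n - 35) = -4*n - 43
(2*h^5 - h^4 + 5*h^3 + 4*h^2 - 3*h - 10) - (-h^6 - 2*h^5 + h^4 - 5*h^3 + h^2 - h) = h^6 + 4*h^5 - 2*h^4 + 10*h^3 + 3*h^2 - 2*h - 10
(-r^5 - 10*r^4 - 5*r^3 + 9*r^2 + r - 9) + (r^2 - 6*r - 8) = -r^5 - 10*r^4 - 5*r^3 + 10*r^2 - 5*r - 17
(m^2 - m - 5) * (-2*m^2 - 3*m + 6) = -2*m^4 - m^3 + 19*m^2 + 9*m - 30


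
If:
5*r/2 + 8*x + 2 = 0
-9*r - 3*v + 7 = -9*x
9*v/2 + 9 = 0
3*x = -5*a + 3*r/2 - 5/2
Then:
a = 59/630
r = 172/189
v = -2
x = -101/189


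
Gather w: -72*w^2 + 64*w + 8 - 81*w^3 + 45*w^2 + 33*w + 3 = -81*w^3 - 27*w^2 + 97*w + 11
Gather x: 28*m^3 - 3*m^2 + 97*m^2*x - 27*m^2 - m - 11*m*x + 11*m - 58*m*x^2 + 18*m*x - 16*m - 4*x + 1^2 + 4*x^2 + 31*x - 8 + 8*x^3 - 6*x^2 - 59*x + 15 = 28*m^3 - 30*m^2 - 6*m + 8*x^3 + x^2*(-58*m - 2) + x*(97*m^2 + 7*m - 32) + 8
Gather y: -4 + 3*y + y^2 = y^2 + 3*y - 4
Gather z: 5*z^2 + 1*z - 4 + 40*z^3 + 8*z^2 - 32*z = 40*z^3 + 13*z^2 - 31*z - 4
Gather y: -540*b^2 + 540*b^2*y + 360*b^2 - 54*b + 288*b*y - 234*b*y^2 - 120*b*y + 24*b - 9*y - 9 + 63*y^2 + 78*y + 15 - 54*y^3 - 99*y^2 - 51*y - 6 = -180*b^2 - 30*b - 54*y^3 + y^2*(-234*b - 36) + y*(540*b^2 + 168*b + 18)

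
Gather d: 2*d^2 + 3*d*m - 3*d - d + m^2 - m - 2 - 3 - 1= 2*d^2 + d*(3*m - 4) + m^2 - m - 6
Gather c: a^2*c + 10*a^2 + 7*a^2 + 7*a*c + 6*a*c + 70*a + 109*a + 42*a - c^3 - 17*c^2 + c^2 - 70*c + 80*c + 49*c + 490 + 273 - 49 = 17*a^2 + 221*a - c^3 - 16*c^2 + c*(a^2 + 13*a + 59) + 714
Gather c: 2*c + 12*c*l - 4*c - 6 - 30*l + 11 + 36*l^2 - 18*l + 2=c*(12*l - 2) + 36*l^2 - 48*l + 7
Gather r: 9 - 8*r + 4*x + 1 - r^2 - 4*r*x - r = -r^2 + r*(-4*x - 9) + 4*x + 10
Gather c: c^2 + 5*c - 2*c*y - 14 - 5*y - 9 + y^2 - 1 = c^2 + c*(5 - 2*y) + y^2 - 5*y - 24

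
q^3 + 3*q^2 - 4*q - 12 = (q - 2)*(q + 2)*(q + 3)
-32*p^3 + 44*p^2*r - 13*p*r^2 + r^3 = (-8*p + r)*(-4*p + r)*(-p + r)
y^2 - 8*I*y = y*(y - 8*I)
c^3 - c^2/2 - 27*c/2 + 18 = (c - 3)*(c - 3/2)*(c + 4)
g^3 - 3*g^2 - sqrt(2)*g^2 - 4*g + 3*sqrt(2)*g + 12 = (g - 3)*(g - 2*sqrt(2))*(g + sqrt(2))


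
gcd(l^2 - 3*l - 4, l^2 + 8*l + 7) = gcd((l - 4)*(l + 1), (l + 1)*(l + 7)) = l + 1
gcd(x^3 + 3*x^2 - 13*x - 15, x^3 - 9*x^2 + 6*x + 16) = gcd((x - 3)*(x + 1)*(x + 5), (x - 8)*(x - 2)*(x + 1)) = x + 1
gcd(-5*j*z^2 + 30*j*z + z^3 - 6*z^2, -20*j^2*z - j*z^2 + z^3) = -5*j*z + z^2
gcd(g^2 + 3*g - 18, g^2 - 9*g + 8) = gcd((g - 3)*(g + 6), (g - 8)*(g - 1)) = 1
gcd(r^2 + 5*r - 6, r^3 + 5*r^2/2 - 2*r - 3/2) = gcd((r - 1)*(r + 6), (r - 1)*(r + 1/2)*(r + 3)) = r - 1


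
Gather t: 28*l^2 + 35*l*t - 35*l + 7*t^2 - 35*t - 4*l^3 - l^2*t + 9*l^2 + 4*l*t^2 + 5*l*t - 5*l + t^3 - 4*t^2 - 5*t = -4*l^3 + 37*l^2 - 40*l + t^3 + t^2*(4*l + 3) + t*(-l^2 + 40*l - 40)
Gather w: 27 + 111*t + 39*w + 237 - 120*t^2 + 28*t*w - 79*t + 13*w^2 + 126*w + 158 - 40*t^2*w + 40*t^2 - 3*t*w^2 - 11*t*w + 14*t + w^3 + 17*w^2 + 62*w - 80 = -80*t^2 + 46*t + w^3 + w^2*(30 - 3*t) + w*(-40*t^2 + 17*t + 227) + 342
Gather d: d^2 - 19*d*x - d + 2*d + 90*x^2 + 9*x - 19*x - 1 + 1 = d^2 + d*(1 - 19*x) + 90*x^2 - 10*x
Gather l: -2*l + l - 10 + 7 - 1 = -l - 4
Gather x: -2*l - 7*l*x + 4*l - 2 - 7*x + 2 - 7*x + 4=2*l + x*(-7*l - 14) + 4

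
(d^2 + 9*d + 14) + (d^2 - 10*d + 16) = 2*d^2 - d + 30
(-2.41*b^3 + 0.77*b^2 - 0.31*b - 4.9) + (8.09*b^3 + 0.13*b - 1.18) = 5.68*b^3 + 0.77*b^2 - 0.18*b - 6.08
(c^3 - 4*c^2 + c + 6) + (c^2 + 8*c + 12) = c^3 - 3*c^2 + 9*c + 18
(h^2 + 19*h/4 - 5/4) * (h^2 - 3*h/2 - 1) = h^4 + 13*h^3/4 - 75*h^2/8 - 23*h/8 + 5/4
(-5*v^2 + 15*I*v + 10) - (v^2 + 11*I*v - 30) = -6*v^2 + 4*I*v + 40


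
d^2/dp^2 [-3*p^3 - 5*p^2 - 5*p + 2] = -18*p - 10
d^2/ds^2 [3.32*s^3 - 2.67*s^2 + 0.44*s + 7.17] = 19.92*s - 5.34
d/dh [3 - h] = -1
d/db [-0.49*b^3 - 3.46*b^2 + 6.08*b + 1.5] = -1.47*b^2 - 6.92*b + 6.08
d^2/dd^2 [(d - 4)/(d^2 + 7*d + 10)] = 2*((d - 4)*(2*d + 7)^2 - 3*(d + 1)*(d^2 + 7*d + 10))/(d^2 + 7*d + 10)^3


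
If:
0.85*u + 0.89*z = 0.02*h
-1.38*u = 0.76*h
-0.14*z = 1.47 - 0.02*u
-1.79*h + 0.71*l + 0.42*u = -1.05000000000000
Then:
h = -16.74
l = -49.15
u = 9.22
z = -9.18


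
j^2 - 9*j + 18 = (j - 6)*(j - 3)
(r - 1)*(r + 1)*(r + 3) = r^3 + 3*r^2 - r - 3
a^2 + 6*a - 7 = (a - 1)*(a + 7)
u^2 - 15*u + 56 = (u - 8)*(u - 7)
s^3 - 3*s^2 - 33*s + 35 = (s - 7)*(s - 1)*(s + 5)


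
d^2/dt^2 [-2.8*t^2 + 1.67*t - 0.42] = -5.60000000000000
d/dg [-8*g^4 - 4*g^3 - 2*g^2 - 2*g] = -32*g^3 - 12*g^2 - 4*g - 2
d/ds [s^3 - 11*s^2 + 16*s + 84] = 3*s^2 - 22*s + 16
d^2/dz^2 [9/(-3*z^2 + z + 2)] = 18*(-9*z^2 + 3*z + (6*z - 1)^2 + 6)/(-3*z^2 + z + 2)^3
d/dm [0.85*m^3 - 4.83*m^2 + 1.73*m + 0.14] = 2.55*m^2 - 9.66*m + 1.73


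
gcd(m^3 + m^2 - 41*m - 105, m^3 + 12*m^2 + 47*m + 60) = m^2 + 8*m + 15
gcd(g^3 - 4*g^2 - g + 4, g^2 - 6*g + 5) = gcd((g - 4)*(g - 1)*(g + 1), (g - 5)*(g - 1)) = g - 1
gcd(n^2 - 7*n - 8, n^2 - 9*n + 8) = n - 8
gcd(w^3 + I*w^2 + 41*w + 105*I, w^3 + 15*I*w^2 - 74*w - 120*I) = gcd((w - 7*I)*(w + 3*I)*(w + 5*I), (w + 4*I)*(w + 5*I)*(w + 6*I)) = w + 5*I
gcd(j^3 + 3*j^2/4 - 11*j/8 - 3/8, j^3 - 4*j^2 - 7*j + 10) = j - 1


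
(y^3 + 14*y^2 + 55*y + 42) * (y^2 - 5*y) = y^5 + 9*y^4 - 15*y^3 - 233*y^2 - 210*y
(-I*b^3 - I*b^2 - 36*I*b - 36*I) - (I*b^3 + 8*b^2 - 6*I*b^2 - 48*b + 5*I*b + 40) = -2*I*b^3 - 8*b^2 + 5*I*b^2 + 48*b - 41*I*b - 40 - 36*I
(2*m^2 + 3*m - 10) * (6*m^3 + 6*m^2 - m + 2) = 12*m^5 + 30*m^4 - 44*m^3 - 59*m^2 + 16*m - 20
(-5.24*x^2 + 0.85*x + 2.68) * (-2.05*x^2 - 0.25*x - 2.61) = 10.742*x^4 - 0.4325*x^3 + 7.9699*x^2 - 2.8885*x - 6.9948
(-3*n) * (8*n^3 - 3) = -24*n^4 + 9*n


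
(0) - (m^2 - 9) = 9 - m^2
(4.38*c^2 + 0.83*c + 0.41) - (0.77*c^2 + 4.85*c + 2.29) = 3.61*c^2 - 4.02*c - 1.88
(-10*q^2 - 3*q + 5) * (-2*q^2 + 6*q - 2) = 20*q^4 - 54*q^3 - 8*q^2 + 36*q - 10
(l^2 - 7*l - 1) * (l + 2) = l^3 - 5*l^2 - 15*l - 2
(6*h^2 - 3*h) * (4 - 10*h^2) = -60*h^4 + 30*h^3 + 24*h^2 - 12*h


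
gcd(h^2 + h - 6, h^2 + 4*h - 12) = h - 2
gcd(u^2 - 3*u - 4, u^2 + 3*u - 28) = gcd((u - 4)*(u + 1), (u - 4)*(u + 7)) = u - 4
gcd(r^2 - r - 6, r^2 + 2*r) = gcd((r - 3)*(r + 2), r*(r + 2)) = r + 2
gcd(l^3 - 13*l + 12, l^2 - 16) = l + 4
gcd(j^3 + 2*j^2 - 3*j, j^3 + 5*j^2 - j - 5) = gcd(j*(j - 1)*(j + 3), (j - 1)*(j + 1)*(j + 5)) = j - 1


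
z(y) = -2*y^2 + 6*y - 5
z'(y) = 6 - 4*y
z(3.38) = -7.57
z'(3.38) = -7.52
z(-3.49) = -50.30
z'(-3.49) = 19.96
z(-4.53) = -73.22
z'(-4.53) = 24.12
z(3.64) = -9.66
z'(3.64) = -8.56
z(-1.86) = -23.08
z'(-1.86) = 13.44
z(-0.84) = -11.45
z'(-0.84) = 9.36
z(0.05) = -4.70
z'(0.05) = 5.80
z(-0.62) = -9.49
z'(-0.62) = 8.48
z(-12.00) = -365.00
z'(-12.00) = 54.00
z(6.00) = -41.00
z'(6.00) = -18.00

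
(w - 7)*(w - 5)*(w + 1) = w^3 - 11*w^2 + 23*w + 35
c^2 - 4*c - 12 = (c - 6)*(c + 2)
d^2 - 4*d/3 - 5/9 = (d - 5/3)*(d + 1/3)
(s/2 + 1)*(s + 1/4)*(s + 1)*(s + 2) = s^4/2 + 21*s^3/8 + 37*s^2/8 + 3*s + 1/2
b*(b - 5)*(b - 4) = b^3 - 9*b^2 + 20*b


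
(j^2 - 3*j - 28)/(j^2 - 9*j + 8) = (j^2 - 3*j - 28)/(j^2 - 9*j + 8)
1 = 1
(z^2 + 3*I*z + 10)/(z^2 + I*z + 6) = (z + 5*I)/(z + 3*I)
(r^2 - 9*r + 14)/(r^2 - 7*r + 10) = (r - 7)/(r - 5)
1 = 1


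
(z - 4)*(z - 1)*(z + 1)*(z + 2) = z^4 - 2*z^3 - 9*z^2 + 2*z + 8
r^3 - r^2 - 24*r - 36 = (r - 6)*(r + 2)*(r + 3)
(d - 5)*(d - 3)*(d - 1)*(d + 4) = d^4 - 5*d^3 - 13*d^2 + 77*d - 60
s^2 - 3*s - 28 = (s - 7)*(s + 4)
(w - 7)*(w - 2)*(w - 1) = w^3 - 10*w^2 + 23*w - 14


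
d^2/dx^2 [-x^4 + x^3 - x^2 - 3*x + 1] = -12*x^2 + 6*x - 2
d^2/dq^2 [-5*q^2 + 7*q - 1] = -10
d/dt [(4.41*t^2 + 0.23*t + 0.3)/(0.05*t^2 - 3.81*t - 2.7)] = (-16.8136*t^2 - 23.844*t + 0.522)/(0.0025*t^4 - 0.381*t^3 + 14.2461*t^2 + 20.574*t + 7.29)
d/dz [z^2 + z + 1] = 2*z + 1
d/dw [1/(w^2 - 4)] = -2*w/(w^2 - 4)^2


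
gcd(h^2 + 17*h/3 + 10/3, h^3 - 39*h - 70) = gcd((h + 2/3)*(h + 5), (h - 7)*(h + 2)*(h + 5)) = h + 5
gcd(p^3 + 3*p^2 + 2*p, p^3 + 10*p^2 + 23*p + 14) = p^2 + 3*p + 2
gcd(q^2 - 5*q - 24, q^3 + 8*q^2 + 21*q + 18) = q + 3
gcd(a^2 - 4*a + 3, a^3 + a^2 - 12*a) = a - 3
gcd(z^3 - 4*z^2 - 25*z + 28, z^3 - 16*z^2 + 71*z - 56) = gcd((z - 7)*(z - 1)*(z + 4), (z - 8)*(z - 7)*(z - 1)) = z^2 - 8*z + 7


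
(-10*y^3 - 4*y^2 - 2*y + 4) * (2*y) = -20*y^4 - 8*y^3 - 4*y^2 + 8*y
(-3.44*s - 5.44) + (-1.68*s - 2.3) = -5.12*s - 7.74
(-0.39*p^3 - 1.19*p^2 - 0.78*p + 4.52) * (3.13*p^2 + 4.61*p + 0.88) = -1.2207*p^5 - 5.5226*p^4 - 8.2705*p^3 + 9.5046*p^2 + 20.1508*p + 3.9776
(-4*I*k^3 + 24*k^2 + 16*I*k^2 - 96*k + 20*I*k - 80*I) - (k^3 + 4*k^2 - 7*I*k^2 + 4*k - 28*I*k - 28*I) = -k^3 - 4*I*k^3 + 20*k^2 + 23*I*k^2 - 100*k + 48*I*k - 52*I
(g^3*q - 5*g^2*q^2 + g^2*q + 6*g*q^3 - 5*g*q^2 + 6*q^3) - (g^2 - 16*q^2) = g^3*q - 5*g^2*q^2 + g^2*q - g^2 + 6*g*q^3 - 5*g*q^2 + 6*q^3 + 16*q^2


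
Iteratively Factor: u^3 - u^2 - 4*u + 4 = (u + 2)*(u^2 - 3*u + 2) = (u - 1)*(u + 2)*(u - 2)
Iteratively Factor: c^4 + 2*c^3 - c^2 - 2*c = (c - 1)*(c^3 + 3*c^2 + 2*c) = c*(c - 1)*(c^2 + 3*c + 2) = c*(c - 1)*(c + 1)*(c + 2)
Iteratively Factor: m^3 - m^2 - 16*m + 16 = (m - 4)*(m^2 + 3*m - 4) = (m - 4)*(m + 4)*(m - 1)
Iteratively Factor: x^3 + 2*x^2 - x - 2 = (x + 1)*(x^2 + x - 2) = (x - 1)*(x + 1)*(x + 2)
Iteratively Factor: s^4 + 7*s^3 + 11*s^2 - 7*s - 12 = (s + 4)*(s^3 + 3*s^2 - s - 3) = (s + 3)*(s + 4)*(s^2 - 1) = (s + 1)*(s + 3)*(s + 4)*(s - 1)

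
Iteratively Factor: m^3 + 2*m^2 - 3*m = (m + 3)*(m^2 - m) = (m - 1)*(m + 3)*(m)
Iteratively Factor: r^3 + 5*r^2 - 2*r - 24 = (r + 4)*(r^2 + r - 6) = (r + 3)*(r + 4)*(r - 2)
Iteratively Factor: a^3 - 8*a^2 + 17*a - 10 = (a - 2)*(a^2 - 6*a + 5) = (a - 5)*(a - 2)*(a - 1)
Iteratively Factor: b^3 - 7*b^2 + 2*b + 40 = (b - 4)*(b^2 - 3*b - 10) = (b - 4)*(b + 2)*(b - 5)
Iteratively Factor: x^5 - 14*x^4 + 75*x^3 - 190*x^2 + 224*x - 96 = (x - 4)*(x^4 - 10*x^3 + 35*x^2 - 50*x + 24) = (x - 4)*(x - 2)*(x^3 - 8*x^2 + 19*x - 12) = (x - 4)*(x - 2)*(x - 1)*(x^2 - 7*x + 12) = (x - 4)^2*(x - 2)*(x - 1)*(x - 3)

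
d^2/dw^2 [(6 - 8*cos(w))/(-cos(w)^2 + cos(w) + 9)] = 2*(36*sin(w)^4*cos(w) - 8*sin(w)^4 + 145*sin(w)^2 + 1111*cos(w)/4 + 249*cos(3*w)/4 - 2*cos(5*w) - 5)/(sin(w)^2 + cos(w) + 8)^3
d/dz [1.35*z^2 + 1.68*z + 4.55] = 2.7*z + 1.68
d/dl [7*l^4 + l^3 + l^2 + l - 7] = 28*l^3 + 3*l^2 + 2*l + 1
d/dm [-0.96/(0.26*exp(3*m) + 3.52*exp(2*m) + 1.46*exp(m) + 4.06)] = (0.7488*exp(2*m) + 6.7584*exp(m) + 1.4016)*exp(m)/(0.26*exp(3*m) + 3.52*exp(2*m) + 1.46*exp(m) + 4.06)^2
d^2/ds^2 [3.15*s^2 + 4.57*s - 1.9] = 6.30000000000000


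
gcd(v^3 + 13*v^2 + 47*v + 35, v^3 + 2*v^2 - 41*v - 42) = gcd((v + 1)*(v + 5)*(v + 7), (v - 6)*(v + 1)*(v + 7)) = v^2 + 8*v + 7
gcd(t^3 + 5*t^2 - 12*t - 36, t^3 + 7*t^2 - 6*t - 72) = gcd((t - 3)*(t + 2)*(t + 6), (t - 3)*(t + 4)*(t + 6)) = t^2 + 3*t - 18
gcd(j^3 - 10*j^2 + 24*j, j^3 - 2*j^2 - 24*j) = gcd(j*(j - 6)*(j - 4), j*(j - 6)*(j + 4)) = j^2 - 6*j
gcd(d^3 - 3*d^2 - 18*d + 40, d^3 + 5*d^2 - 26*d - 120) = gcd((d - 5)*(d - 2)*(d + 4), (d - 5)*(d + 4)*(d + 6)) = d^2 - d - 20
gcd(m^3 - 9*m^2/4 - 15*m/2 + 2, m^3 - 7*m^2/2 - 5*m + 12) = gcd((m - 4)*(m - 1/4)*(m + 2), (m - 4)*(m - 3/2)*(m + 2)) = m^2 - 2*m - 8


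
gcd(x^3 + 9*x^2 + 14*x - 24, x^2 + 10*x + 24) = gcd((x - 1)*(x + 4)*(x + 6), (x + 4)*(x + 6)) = x^2 + 10*x + 24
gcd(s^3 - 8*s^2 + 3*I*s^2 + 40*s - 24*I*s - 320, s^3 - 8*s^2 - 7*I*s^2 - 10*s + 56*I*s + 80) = s^2 + s*(-8 - 5*I) + 40*I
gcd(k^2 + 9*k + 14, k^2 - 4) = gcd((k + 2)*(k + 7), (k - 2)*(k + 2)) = k + 2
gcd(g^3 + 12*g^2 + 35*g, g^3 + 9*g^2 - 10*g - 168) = g + 7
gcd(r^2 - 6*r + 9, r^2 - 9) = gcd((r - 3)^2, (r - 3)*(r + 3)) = r - 3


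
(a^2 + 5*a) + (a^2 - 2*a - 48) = 2*a^2 + 3*a - 48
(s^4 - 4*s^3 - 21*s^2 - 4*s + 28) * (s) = s^5 - 4*s^4 - 21*s^3 - 4*s^2 + 28*s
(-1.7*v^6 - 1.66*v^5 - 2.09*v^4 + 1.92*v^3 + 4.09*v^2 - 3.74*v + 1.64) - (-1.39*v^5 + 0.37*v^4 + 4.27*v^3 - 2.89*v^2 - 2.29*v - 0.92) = -1.7*v^6 - 0.27*v^5 - 2.46*v^4 - 2.35*v^3 + 6.98*v^2 - 1.45*v + 2.56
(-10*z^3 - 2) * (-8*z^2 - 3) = 80*z^5 + 30*z^3 + 16*z^2 + 6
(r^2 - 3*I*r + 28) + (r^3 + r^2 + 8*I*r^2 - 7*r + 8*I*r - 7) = r^3 + 2*r^2 + 8*I*r^2 - 7*r + 5*I*r + 21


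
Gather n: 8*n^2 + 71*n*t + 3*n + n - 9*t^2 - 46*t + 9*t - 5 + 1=8*n^2 + n*(71*t + 4) - 9*t^2 - 37*t - 4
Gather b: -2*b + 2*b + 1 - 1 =0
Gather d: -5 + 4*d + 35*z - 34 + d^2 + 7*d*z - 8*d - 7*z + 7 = d^2 + d*(7*z - 4) + 28*z - 32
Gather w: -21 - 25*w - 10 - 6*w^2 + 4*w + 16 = -6*w^2 - 21*w - 15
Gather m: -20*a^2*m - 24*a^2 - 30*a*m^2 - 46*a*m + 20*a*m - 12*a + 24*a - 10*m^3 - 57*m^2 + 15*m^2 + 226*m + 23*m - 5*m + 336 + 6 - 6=-24*a^2 + 12*a - 10*m^3 + m^2*(-30*a - 42) + m*(-20*a^2 - 26*a + 244) + 336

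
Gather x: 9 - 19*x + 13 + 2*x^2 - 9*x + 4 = 2*x^2 - 28*x + 26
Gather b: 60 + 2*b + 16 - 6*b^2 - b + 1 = -6*b^2 + b + 77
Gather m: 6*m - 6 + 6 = 6*m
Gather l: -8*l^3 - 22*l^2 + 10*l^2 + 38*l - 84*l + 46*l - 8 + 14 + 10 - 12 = -8*l^3 - 12*l^2 + 4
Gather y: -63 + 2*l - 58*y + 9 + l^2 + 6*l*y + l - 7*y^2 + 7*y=l^2 + 3*l - 7*y^2 + y*(6*l - 51) - 54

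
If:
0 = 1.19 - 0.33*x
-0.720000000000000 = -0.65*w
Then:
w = 1.11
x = 3.61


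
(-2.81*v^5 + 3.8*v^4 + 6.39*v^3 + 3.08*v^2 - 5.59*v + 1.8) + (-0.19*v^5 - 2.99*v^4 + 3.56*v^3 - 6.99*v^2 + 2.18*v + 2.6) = -3.0*v^5 + 0.81*v^4 + 9.95*v^3 - 3.91*v^2 - 3.41*v + 4.4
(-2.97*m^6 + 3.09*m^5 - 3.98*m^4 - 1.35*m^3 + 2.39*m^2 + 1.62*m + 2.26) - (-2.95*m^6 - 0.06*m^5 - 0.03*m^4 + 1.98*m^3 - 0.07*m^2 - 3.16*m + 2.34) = -0.02*m^6 + 3.15*m^5 - 3.95*m^4 - 3.33*m^3 + 2.46*m^2 + 4.78*m - 0.0800000000000001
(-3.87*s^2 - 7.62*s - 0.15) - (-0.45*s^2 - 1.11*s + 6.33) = -3.42*s^2 - 6.51*s - 6.48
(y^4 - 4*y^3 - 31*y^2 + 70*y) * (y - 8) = y^5 - 12*y^4 + y^3 + 318*y^2 - 560*y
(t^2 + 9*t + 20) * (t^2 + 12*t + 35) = t^4 + 21*t^3 + 163*t^2 + 555*t + 700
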